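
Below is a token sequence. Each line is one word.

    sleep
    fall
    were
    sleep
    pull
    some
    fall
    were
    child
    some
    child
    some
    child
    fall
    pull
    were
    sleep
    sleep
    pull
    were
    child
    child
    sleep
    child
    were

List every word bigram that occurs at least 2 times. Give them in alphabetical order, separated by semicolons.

Bigram counts meeting the condition (at least 2 times):
  child some: 2
  fall were: 2
  pull were: 2
  sleep pull: 2
  some child: 2
  were child: 2
  were sleep: 2

child some; fall were; pull were; sleep pull; some child; were child; were sleep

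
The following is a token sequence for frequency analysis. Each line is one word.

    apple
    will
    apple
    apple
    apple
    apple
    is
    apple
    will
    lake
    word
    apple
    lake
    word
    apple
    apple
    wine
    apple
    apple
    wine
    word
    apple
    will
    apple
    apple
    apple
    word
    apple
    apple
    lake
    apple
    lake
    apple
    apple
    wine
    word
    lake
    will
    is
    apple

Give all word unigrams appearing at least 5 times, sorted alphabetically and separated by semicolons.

apple; lake; word

Unigram counts meeting the condition (at least 5 times):
  apple: 21
  lake: 5
  word: 5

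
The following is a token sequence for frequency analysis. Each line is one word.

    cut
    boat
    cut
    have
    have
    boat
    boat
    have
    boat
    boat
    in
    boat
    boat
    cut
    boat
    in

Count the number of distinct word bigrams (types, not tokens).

16 tokens → 15 bigram windows in total.
Repeated bigrams (each contributes count−1 duplicates):
  boat boat: 3
  boat cut: 2
  boat in: 2
  cut boat: 2
  have boat: 2
6 duplicate windows → 15 − 6 = 9 distinct.

9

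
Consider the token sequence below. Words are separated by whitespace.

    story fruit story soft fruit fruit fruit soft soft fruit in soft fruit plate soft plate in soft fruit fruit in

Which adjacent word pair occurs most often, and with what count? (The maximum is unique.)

Bigram frequencies (highest first):
  soft fruit: 4
  fruit fruit: 3
  fruit in: 2
  in soft: 2
  story fruit: 1
  fruit story: 1
  … (7 more, each ≤ 1)

"soft fruit", 4 times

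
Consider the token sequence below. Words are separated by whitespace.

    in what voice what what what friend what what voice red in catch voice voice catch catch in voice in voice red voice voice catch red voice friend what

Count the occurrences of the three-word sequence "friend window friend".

Scanning the 27 overlapping trigram windows for "friend window friend":
  (none found)

0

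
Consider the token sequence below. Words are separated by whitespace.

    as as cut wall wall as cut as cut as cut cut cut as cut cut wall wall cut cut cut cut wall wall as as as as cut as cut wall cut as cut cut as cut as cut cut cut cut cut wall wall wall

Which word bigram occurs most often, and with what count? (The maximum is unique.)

Bigram frequencies (highest first):
  cut cut: 11
  as cut: 10
  cut as: 7
  cut wall: 5
  wall wall: 5
  as as: 4
  … (2 more, each ≤ 2)

"cut cut", 11 times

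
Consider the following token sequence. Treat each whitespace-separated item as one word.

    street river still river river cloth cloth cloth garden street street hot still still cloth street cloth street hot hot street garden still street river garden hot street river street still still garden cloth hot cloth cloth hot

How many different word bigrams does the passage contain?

28

38 tokens → 37 bigram windows in total.
Repeated bigrams (each contributes count−1 duplicates):
  cloth cloth: 3
  street river: 3
  cloth hot: 2
  cloth street: 2
  hot street: 2
  still still: 2
  street hot: 2
9 duplicate windows → 37 − 9 = 28 distinct.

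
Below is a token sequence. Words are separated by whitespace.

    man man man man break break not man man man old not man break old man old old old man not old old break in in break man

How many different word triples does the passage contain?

28 tokens → 26 trigram windows in total.
Repeated trigrams (each contributes count−1 duplicates):
  man man man: 3
2 duplicate windows → 26 − 2 = 24 distinct.

24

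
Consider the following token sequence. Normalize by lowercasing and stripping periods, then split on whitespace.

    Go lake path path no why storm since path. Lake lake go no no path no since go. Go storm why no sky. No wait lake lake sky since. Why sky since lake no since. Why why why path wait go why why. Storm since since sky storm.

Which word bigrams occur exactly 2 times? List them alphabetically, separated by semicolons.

lake lake; no since; path no; since why; sky since; storm since; why storm

Bigram counts meeting the condition (exactly 2 times):
  lake lake: 2
  no since: 2
  path no: 2
  since why: 2
  sky since: 2
  storm since: 2
  why storm: 2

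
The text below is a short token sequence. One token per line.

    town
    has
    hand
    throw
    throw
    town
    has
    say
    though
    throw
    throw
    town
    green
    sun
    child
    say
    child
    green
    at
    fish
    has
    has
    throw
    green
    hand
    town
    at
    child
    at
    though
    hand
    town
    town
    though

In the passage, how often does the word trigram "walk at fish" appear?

Scanning the 32 overlapping trigram windows for "walk at fish":
  (none found)

0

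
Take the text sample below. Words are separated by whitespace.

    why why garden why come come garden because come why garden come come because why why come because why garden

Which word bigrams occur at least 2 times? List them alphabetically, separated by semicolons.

because why; come because; come come; why come; why garden; why why

Bigram counts meeting the condition (at least 2 times):
  because why: 2
  come because: 2
  come come: 2
  why come: 2
  why garden: 3
  why why: 2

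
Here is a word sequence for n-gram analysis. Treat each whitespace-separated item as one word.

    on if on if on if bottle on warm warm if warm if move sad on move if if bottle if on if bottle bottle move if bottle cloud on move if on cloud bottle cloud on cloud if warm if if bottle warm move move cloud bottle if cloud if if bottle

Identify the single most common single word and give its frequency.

"if", 17 times

Unigram frequencies (highest first):
  if: 17
  on: 9
  bottle: 9
  move: 6
  cloud: 6
  warm: 5
  … (1 more, each ≤ 1)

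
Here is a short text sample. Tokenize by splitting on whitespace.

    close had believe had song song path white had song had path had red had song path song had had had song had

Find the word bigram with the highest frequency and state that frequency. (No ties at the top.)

"had song", 4 times

Bigram frequencies (highest first):
  had song: 4
  song had: 3
  song path: 2
  had had: 2
  close had: 1
  had believe: 1
  … (9 more, each ≤ 1)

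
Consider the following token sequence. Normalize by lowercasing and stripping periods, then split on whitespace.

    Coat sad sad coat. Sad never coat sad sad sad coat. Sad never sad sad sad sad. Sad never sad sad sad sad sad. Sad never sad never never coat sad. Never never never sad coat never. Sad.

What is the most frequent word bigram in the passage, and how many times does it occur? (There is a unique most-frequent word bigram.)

"sad sad", 12 times

Bigram frequencies (highest first):
  sad sad: 12
  sad never: 6
  coat sad: 5
  never sad: 5
  sad coat: 3
  never never: 3
  … (2 more, each ≤ 2)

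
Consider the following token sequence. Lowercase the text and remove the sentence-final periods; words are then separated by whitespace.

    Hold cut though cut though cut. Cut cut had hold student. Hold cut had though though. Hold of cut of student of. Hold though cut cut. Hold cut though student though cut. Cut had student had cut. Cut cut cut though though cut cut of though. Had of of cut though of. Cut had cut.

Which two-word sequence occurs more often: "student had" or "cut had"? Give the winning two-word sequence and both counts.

"student had": 1 occurrence
"cut had": 4 occurrences

"cut had" (4 vs 1)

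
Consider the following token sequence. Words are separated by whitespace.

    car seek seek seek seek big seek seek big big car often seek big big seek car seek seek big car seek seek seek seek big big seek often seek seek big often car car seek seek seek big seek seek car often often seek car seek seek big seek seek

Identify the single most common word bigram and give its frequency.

"seek seek", 14 times

Bigram frequencies (highest first):
  seek seek: 14
  seek big: 8
  car seek: 5
  big seek: 5
  big big: 3
  often seek: 3
  … (8 more, each ≤ 3)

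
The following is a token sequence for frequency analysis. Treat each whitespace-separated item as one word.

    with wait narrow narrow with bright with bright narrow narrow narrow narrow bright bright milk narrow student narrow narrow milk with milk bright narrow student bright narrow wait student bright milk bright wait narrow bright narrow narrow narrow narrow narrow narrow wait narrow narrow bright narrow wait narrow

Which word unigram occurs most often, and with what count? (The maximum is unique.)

"narrow", 22 times

Unigram frequencies (highest first):
  narrow: 22
  bright: 10
  wait: 5
  with: 4
  milk: 4
  student: 3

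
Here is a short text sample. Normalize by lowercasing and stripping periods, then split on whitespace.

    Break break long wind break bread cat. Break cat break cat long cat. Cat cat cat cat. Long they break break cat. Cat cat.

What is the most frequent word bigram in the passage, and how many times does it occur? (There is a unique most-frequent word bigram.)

"cat cat", 6 times

Bigram frequencies (highest first):
  cat cat: 6
  break cat: 3
  break break: 2
  cat break: 2
  cat long: 2
  break long: 1
  … (7 more, each ≤ 1)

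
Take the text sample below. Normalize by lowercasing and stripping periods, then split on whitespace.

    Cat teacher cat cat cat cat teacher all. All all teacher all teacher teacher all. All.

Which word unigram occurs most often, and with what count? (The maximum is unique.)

Unigram frequencies (highest first):
  all: 6
  cat: 5
  teacher: 5

"all", 6 times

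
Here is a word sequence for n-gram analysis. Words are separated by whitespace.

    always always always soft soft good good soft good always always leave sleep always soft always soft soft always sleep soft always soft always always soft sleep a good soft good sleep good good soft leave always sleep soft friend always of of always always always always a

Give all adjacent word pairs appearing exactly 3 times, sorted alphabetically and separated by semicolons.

good soft; soft good

Bigram counts meeting the condition (exactly 3 times):
  good soft: 3
  soft good: 3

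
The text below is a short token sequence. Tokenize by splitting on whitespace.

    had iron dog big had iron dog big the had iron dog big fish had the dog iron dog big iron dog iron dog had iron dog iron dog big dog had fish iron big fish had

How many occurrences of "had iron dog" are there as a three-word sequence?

Scanning the 35 overlapping trigram windows for "had iron dog":
  position 1–3: had iron dog
  position 5–7: had iron dog
  position 10–12: had iron dog
  position 25–27: had iron dog

4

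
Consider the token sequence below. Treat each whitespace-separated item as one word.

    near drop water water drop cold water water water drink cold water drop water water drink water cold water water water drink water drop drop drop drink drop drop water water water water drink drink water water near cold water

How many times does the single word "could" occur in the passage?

Scanning the 40 tokens for "could":
  (none found)

0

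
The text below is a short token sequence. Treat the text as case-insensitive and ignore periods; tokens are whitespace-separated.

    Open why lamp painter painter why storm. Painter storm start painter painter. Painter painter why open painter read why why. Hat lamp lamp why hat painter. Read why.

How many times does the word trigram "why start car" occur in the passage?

0

Scanning the 26 overlapping trigram windows for "why start car":
  (none found)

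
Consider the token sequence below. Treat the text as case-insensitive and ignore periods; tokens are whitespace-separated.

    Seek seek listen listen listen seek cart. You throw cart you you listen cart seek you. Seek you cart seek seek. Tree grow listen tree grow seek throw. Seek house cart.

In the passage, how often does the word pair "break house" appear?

Scanning the 30 overlapping bigram windows for "break house":
  (none found)

0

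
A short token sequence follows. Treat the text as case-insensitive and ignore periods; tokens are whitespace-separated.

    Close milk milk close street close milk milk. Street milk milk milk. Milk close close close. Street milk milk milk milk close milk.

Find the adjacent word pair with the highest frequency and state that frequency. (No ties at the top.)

"milk milk", 8 times

Bigram frequencies (highest first):
  milk milk: 8
  close milk: 3
  milk close: 3
  close street: 2
  street milk: 2
  close close: 2
  … (2 more, each ≤ 1)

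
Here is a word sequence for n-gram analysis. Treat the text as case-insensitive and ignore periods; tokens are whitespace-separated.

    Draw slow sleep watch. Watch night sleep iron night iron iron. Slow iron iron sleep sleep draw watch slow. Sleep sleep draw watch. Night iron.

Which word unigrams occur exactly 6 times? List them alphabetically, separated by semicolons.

iron; sleep

Unigram counts meeting the condition (exactly 6 times):
  iron: 6
  sleep: 6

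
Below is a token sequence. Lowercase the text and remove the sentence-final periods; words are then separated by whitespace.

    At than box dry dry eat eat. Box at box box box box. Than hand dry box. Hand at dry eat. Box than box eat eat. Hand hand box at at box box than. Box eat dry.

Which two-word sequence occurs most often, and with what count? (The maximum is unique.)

"box box", 4 times

Bigram frequencies (highest first):
  box box: 4
  than box: 3
  box than: 3
  dry eat: 2
  eat eat: 2
  eat box: 2
  … (17 more, each ≤ 2)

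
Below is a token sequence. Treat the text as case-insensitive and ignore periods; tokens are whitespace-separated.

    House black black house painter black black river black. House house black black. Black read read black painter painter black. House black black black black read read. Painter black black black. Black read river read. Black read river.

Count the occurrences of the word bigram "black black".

10

Scanning the 37 overlapping bigram windows for "black black":
  position 2–3: black black
  position 6–7: black black
  position 12–13: black black
  position 13–14: black black
  position 22–23: black black
  position 23–24: black black
  position 24–25: black black
  position 29–30: black black
  position 30–31: black black
  position 31–32: black black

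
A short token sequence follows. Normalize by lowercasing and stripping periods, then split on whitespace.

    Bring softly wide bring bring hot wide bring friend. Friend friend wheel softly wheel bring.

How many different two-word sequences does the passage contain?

15 tokens → 14 bigram windows in total.
Repeated bigrams (each contributes count−1 duplicates):
  friend friend: 2
  wide bring: 2
2 duplicate windows → 14 − 2 = 12 distinct.

12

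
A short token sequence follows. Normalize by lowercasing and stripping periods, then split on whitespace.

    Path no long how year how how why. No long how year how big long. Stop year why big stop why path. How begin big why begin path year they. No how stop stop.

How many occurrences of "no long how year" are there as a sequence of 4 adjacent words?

2

Scanning the 31 overlapping 4-gram windows for "no long how year":
  position 2–5: no long how year
  position 9–12: no long how year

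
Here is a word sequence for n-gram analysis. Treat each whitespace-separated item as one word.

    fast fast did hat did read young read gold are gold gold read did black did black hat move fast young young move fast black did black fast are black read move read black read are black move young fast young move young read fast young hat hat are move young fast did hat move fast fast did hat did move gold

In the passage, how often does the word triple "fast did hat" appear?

Scanning the 60 overlapping trigram windows for "fast did hat":
  position 2–4: fast did hat
  position 52–54: fast did hat
  position 57–59: fast did hat

3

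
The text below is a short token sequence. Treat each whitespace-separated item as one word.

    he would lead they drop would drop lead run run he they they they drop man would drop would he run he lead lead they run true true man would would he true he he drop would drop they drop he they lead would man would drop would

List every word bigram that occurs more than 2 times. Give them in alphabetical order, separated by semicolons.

drop would; man would; they drop; would drop

Bigram counts meeting the condition (more than 2 times):
  drop would: 4
  man would: 3
  they drop: 3
  would drop: 4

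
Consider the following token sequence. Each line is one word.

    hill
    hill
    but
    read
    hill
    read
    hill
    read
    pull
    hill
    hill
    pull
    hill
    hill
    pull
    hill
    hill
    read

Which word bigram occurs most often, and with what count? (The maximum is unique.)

"hill hill", 4 times

Bigram frequencies (highest first):
  hill hill: 4
  hill read: 3
  pull hill: 3
  read hill: 2
  hill pull: 2
  hill but: 1
  … (2 more, each ≤ 1)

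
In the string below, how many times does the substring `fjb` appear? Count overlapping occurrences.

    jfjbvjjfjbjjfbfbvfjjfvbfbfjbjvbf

Sliding a length-3 window over the 32 characters (30 positions):
  position 2–4: fjb
  position 8–10: fjb
  position 26–28: fjb

3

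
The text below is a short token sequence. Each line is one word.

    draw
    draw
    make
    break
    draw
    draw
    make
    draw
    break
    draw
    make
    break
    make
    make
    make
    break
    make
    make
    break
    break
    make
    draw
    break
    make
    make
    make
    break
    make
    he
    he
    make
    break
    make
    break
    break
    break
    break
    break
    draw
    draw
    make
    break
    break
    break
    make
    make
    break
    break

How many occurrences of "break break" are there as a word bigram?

Scanning the 47 overlapping bigram windows for "break break":
  position 19–20: break break
  position 34–35: break break
  position 35–36: break break
  position 36–37: break break
  position 37–38: break break
  position 42–43: break break
  position 43–44: break break
  position 47–48: break break

8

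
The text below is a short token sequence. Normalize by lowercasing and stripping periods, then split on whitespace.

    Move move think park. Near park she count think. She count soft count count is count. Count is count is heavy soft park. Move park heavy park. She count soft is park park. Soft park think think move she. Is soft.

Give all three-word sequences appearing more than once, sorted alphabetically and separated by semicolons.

Trigram counts meeting the condition (more than once):
  count count is: 2
  count is count: 2
  park she count: 2
  she count soft: 2

count count is; count is count; park she count; she count soft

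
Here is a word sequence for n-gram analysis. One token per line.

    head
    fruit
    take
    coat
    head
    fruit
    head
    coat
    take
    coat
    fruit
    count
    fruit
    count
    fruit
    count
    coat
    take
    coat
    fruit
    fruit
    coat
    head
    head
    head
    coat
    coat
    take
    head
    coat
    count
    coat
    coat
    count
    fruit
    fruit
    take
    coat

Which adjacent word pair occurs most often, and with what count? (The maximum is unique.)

Bigram frequencies (highest first):
  take coat: 4
  head coat: 3
  coat take: 3
  fruit count: 3
  count fruit: 3
  head fruit: 2
  … (11 more, each ≤ 2)

"take coat", 4 times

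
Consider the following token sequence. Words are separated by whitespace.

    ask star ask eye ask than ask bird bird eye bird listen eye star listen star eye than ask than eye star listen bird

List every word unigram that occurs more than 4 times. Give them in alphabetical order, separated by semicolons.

Unigram counts meeting the condition (more than 4 times):
  ask: 5
  eye: 5

ask; eye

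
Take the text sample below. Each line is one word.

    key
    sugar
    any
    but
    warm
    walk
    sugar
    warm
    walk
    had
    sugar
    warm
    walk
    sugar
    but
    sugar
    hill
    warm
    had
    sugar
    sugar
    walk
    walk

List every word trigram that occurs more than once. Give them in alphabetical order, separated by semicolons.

Trigram counts meeting the condition (more than once):
  sugar warm walk: 2
  warm walk sugar: 2

sugar warm walk; warm walk sugar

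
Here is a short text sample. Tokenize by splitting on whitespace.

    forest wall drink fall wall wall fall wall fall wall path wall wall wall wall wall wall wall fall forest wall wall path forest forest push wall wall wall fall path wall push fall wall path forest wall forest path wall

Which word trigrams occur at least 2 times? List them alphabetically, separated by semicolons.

fall wall path; wall fall wall; wall path forest; wall wall fall; wall wall wall

Trigram counts meeting the condition (at least 2 times):
  fall wall path: 2
  wall fall wall: 2
  wall path forest: 2
  wall wall fall: 3
  wall wall wall: 6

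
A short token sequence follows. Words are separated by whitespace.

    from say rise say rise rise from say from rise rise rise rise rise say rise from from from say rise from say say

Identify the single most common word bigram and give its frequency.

Bigram frequencies (highest first):
  rise rise: 5
  from say: 4
  say rise: 4
  rise from: 3
  rise say: 2
  from from: 2
  … (3 more, each ≤ 1)

"rise rise", 5 times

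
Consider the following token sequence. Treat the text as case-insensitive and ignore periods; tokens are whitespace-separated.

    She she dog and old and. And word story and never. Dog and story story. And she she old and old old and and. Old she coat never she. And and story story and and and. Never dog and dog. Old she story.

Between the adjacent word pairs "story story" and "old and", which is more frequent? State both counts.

"story story": 2 occurrences
"old and": 3 occurrences

"old and" (3 vs 2)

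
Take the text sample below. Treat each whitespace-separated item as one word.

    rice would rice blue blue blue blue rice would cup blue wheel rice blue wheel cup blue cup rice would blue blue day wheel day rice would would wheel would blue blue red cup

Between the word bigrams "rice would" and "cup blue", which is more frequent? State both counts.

"rice would": 4 occurrences
"cup blue": 2 occurrences

"rice would" (4 vs 2)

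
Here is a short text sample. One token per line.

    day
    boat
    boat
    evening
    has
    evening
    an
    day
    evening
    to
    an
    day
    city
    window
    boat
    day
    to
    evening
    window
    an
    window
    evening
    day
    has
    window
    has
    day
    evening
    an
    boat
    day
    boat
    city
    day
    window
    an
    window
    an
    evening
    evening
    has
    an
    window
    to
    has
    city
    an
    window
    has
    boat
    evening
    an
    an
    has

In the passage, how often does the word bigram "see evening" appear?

0

Scanning the 53 overlapping bigram windows for "see evening":
  (none found)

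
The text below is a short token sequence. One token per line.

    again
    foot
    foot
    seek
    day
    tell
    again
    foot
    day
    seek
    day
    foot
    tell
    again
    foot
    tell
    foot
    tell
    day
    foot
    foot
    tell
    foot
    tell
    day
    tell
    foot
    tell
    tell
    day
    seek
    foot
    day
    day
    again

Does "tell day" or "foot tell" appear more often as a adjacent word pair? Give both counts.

"tell day": 3 occurrences
"foot tell": 6 occurrences

"foot tell" (6 vs 3)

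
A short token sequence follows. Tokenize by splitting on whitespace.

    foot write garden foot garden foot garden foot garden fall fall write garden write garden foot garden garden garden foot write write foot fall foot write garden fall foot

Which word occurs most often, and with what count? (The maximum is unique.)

"garden", 10 times

Unigram frequencies (highest first):
  garden: 10
  foot: 9
  write: 6
  fall: 4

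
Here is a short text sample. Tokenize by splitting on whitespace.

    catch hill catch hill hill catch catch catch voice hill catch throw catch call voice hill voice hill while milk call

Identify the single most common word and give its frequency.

"catch", 7 times

Unigram frequencies (highest first):
  catch: 7
  hill: 6
  voice: 3
  call: 2
  throw: 1
  while: 1
  … (1 more, each ≤ 1)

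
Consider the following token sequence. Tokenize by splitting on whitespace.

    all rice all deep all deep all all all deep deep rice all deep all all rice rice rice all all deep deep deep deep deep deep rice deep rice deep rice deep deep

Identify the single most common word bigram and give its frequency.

Bigram frequencies (highest first):
  deep deep: 7
  all deep: 5
  all all: 4
  deep rice: 4
  rice all: 3
  deep all: 3
  … (3 more, each ≤ 3)

"deep deep", 7 times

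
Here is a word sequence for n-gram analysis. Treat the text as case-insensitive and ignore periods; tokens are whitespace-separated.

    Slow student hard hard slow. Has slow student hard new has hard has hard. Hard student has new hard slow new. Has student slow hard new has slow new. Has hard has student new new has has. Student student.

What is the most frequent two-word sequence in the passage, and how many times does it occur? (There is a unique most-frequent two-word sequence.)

Bigram frequencies (highest first):
  new has: 5
  has hard: 3
  has student: 3
  slow student: 2
  student hard: 2
  hard hard: 2
  … (16 more, each ≤ 2)

"new has", 5 times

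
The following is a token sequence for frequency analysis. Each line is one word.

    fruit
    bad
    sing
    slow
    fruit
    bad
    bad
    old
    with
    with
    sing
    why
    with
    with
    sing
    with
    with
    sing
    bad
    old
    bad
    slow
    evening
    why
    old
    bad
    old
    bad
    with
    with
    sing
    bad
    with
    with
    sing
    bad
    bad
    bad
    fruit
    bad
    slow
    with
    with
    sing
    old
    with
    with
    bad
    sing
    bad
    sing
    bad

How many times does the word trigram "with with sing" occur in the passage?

6

Scanning the 50 overlapping trigram windows for "with with sing":
  position 9–11: with with sing
  position 13–15: with with sing
  position 16–18: with with sing
  position 29–31: with with sing
  position 33–35: with with sing
  position 42–44: with with sing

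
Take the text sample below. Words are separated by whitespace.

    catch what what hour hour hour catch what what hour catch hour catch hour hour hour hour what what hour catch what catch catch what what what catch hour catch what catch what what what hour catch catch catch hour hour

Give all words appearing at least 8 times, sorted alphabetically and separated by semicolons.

Unigram counts meeting the condition (at least 8 times):
  catch: 13
  hour: 14
  what: 14

catch; hour; what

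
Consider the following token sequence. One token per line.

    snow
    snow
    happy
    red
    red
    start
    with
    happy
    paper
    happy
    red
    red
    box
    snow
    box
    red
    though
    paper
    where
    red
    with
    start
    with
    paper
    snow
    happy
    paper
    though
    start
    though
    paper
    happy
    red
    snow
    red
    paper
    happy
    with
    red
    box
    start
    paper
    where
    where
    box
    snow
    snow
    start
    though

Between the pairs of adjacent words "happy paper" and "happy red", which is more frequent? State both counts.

"happy red" (3 vs 2)

"happy paper": 2 occurrences
"happy red": 3 occurrences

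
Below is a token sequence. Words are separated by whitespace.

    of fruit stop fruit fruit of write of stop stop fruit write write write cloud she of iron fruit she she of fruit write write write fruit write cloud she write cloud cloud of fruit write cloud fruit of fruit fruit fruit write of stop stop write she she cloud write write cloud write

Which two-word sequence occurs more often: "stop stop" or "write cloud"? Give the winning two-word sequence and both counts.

"write cloud" (5 vs 2)

"stop stop": 2 occurrences
"write cloud": 5 occurrences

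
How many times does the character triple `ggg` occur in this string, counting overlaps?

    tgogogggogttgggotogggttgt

Sliding a length-3 window over the 25 characters (23 positions):
  position 6–8: ggg
  position 13–15: ggg
  position 19–21: ggg

3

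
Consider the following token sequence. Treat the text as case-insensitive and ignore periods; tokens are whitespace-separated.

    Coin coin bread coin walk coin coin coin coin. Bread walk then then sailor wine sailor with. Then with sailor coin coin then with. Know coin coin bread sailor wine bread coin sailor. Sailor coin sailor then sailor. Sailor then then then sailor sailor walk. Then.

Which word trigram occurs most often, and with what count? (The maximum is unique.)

Trigram frequencies (highest first):
  coin coin bread: 3
  coin coin coin: 2
  then then sailor: 2
  then sailor sailor: 2
  coin bread coin: 1
  bread coin walk: 1
  … (33 more, each ≤ 1)

"coin coin bread", 3 times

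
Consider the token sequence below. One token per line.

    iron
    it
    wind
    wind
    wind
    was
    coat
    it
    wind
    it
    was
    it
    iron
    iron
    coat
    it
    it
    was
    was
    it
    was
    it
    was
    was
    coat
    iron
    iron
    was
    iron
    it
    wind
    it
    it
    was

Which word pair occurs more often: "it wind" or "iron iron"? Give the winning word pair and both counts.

"it wind": 3 occurrences
"iron iron": 2 occurrences

"it wind" (3 vs 2)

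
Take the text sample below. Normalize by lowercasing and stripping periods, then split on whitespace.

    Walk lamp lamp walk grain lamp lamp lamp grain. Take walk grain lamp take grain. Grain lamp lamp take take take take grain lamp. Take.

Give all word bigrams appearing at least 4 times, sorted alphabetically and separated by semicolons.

grain lamp; lamp lamp

Bigram counts meeting the condition (at least 4 times):
  grain lamp: 4
  lamp lamp: 4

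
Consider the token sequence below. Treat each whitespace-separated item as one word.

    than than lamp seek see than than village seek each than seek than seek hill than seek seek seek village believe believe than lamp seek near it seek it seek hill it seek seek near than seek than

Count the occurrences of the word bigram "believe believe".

1

Scanning the 37 overlapping bigram windows for "believe believe":
  position 21–22: believe believe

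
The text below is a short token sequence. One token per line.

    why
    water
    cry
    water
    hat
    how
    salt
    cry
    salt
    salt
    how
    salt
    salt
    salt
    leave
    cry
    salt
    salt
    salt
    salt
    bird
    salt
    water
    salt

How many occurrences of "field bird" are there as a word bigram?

Scanning the 23 overlapping bigram windows for "field bird":
  (none found)

0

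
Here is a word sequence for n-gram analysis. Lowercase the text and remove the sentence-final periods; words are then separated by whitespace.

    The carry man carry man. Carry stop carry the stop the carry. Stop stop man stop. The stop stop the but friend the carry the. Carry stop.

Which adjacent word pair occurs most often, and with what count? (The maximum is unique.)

Bigram frequencies (highest first):
  the carry: 4
  carry stop: 3
  stop the: 3
  carry man: 2
  man carry: 2
  carry the: 2
  … (8 more, each ≤ 2)

"the carry", 4 times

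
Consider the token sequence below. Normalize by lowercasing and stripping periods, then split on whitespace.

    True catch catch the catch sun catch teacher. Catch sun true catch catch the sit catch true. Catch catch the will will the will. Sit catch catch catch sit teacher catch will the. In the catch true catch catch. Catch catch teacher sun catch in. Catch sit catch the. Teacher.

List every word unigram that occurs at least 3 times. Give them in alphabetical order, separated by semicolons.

Unigram counts meeting the condition (at least 3 times):
  catch: 22
  sit: 4
  sun: 3
  teacher: 4
  the: 7
  true: 4
  will: 4

catch; sit; sun; teacher; the; true; will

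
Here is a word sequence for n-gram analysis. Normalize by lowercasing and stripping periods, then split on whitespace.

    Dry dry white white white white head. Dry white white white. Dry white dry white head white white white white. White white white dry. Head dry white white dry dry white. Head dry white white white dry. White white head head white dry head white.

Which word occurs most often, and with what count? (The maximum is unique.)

"white", 26 times

Unigram frequencies (highest first):
  white: 26
  dry: 12
  head: 7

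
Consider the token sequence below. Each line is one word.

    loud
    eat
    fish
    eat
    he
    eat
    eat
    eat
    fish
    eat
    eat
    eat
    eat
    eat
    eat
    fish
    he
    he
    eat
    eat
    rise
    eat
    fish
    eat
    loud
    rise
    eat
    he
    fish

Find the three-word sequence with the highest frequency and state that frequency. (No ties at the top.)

"eat eat eat", 5 times

Trigram frequencies (highest first):
  eat eat eat: 5
  eat fish eat: 3
  he eat eat: 2
  eat eat fish: 2
  loud eat fish: 1
  fish eat he: 1
  … (13 more, each ≤ 1)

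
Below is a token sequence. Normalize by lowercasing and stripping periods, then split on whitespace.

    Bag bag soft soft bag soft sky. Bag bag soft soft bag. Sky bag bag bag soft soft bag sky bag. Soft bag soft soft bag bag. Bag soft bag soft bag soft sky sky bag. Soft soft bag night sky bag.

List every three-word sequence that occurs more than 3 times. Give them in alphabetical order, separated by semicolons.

Trigram counts meeting the condition (more than 3 times):
  bag bag soft: 4
  bag soft soft: 5
  soft bag soft: 4
  soft soft bag: 5

bag bag soft; bag soft soft; soft bag soft; soft soft bag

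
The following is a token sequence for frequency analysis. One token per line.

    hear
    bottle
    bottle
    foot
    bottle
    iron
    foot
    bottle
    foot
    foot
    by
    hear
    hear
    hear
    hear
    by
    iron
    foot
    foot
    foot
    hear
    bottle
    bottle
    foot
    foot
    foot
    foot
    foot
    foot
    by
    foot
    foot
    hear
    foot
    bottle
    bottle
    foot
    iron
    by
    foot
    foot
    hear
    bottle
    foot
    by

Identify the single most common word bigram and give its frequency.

Bigram frequencies (highest first):
  foot foot: 10
  bottle foot: 5
  hear bottle: 3
  bottle bottle: 3
  foot bottle: 3
  foot by: 3
  … (11 more, each ≤ 3)

"foot foot", 10 times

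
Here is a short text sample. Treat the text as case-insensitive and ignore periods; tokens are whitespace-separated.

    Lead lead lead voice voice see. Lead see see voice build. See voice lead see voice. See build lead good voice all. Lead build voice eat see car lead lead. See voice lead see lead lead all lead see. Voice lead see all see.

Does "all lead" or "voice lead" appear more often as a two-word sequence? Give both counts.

"voice lead" (3 vs 2)

"all lead": 2 occurrences
"voice lead": 3 occurrences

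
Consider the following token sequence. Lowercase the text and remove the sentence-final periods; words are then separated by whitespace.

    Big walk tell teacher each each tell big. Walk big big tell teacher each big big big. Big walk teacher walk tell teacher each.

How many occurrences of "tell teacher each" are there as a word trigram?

3

Scanning the 22 overlapping trigram windows for "tell teacher each":
  position 3–5: tell teacher each
  position 12–14: tell teacher each
  position 22–24: tell teacher each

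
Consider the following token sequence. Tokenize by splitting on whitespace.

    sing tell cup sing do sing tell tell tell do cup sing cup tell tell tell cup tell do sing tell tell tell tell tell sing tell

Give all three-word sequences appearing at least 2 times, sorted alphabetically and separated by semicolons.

Trigram counts meeting the condition (at least 2 times):
  do sing tell: 2
  sing tell tell: 2
  tell tell tell: 5

do sing tell; sing tell tell; tell tell tell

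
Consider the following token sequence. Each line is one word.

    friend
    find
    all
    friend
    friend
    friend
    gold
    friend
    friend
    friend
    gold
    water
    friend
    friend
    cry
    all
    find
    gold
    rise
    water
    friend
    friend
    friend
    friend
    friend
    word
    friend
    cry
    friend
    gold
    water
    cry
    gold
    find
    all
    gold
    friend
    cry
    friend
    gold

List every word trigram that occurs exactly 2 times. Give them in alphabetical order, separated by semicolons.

cry friend gold; friend cry friend; friend friend gold; friend gold water; water friend friend

Trigram counts meeting the condition (exactly 2 times):
  cry friend gold: 2
  friend cry friend: 2
  friend friend gold: 2
  friend gold water: 2
  water friend friend: 2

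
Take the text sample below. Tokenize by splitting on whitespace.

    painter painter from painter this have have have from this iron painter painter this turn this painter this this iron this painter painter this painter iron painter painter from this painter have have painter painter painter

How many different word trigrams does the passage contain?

31

36 tokens → 34 trigram windows in total.
Repeated trigrams (each contributes count−1 duplicates):
  iron painter painter: 2
  painter painter from: 2
  painter painter this: 2
3 duplicate windows → 34 − 3 = 31 distinct.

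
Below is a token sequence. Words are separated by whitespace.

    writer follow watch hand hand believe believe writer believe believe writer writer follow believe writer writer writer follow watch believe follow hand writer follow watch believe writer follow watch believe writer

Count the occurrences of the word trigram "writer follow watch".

4

Scanning the 29 overlapping trigram windows for "writer follow watch":
  position 1–3: writer follow watch
  position 17–19: writer follow watch
  position 23–25: writer follow watch
  position 27–29: writer follow watch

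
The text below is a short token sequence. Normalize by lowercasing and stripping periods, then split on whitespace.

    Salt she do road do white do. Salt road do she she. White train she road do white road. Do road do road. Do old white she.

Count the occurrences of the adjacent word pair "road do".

6

Scanning the 26 overlapping bigram windows for "road do":
  position 4–5: road do
  position 9–10: road do
  position 16–17: road do
  position 19–20: road do
  position 21–22: road do
  position 23–24: road do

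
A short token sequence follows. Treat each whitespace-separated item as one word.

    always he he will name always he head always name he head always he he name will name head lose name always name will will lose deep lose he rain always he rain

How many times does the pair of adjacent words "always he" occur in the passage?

4

Scanning the 32 overlapping bigram windows for "always he":
  position 1–2: always he
  position 6–7: always he
  position 13–14: always he
  position 31–32: always he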